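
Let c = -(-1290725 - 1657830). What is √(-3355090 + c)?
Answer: I*√406535 ≈ 637.6*I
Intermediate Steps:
c = 2948555 (c = -1*(-2948555) = 2948555)
√(-3355090 + c) = √(-3355090 + 2948555) = √(-406535) = I*√406535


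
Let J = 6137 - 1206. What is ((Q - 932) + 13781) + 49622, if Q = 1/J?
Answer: 308044502/4931 ≈ 62471.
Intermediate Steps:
J = 4931
Q = 1/4931 ≈ 0.00020280
((Q - 932) + 13781) + 49622 = ((1/4931 - 932) + 13781) + 49622 = (-4595691/4931 + 13781) + 49622 = 63358420/4931 + 49622 = 308044502/4931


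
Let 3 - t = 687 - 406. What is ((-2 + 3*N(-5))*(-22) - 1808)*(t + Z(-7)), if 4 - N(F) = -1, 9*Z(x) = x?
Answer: 1751282/3 ≈ 5.8376e+5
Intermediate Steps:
Z(x) = x/9
N(F) = 5 (N(F) = 4 - 1*(-1) = 4 + 1 = 5)
t = -278 (t = 3 - (687 - 406) = 3 - 1*281 = 3 - 281 = -278)
((-2 + 3*N(-5))*(-22) - 1808)*(t + Z(-7)) = ((-2 + 3*5)*(-22) - 1808)*(-278 + (1/9)*(-7)) = ((-2 + 15)*(-22) - 1808)*(-278 - 7/9) = (13*(-22) - 1808)*(-2509/9) = (-286 - 1808)*(-2509/9) = -2094*(-2509/9) = 1751282/3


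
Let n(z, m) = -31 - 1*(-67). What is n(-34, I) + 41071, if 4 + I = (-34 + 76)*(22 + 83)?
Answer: 41107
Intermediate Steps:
I = 4406 (I = -4 + (-34 + 76)*(22 + 83) = -4 + 42*105 = -4 + 4410 = 4406)
n(z, m) = 36 (n(z, m) = -31 + 67 = 36)
n(-34, I) + 41071 = 36 + 41071 = 41107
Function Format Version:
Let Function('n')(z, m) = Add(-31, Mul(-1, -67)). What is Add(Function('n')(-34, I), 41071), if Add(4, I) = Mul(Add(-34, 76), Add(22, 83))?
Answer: 41107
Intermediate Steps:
I = 4406 (I = Add(-4, Mul(Add(-34, 76), Add(22, 83))) = Add(-4, Mul(42, 105)) = Add(-4, 4410) = 4406)
Function('n')(z, m) = 36 (Function('n')(z, m) = Add(-31, 67) = 36)
Add(Function('n')(-34, I), 41071) = Add(36, 41071) = 41107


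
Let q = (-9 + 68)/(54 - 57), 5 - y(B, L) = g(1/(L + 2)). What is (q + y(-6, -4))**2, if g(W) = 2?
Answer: 2500/9 ≈ 277.78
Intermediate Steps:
y(B, L) = 3 (y(B, L) = 5 - 1*2 = 5 - 2 = 3)
q = -59/3 (q = 59/(-3) = 59*(-1/3) = -59/3 ≈ -19.667)
(q + y(-6, -4))**2 = (-59/3 + 3)**2 = (-50/3)**2 = 2500/9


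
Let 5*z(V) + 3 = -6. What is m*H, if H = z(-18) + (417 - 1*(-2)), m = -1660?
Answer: -692552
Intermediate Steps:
z(V) = -9/5 (z(V) = -3/5 + (1/5)*(-6) = -3/5 - 6/5 = -9/5)
H = 2086/5 (H = -9/5 + (417 - 1*(-2)) = -9/5 + (417 + 2) = -9/5 + 419 = 2086/5 ≈ 417.20)
m*H = -1660*2086/5 = -692552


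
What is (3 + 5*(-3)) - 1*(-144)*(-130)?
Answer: -18732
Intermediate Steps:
(3 + 5*(-3)) - 1*(-144)*(-130) = (3 - 15) + 144*(-130) = -12 - 18720 = -18732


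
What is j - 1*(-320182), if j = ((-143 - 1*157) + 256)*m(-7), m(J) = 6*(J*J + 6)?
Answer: 305662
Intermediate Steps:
m(J) = 36 + 6*J² (m(J) = 6*(J² + 6) = 6*(6 + J²) = 36 + 6*J²)
j = -14520 (j = ((-143 - 1*157) + 256)*(36 + 6*(-7)²) = ((-143 - 157) + 256)*(36 + 6*49) = (-300 + 256)*(36 + 294) = -44*330 = -14520)
j - 1*(-320182) = -14520 - 1*(-320182) = -14520 + 320182 = 305662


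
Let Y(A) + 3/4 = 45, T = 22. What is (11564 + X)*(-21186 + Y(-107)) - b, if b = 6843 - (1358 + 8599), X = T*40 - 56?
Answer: -261900885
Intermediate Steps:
Y(A) = 177/4 (Y(A) = -¾ + 45 = 177/4)
X = 824 (X = 22*40 - 56 = 880 - 56 = 824)
b = -3114 (b = 6843 - 1*9957 = 6843 - 9957 = -3114)
(11564 + X)*(-21186 + Y(-107)) - b = (11564 + 824)*(-21186 + 177/4) - 1*(-3114) = 12388*(-84567/4) + 3114 = -261903999 + 3114 = -261900885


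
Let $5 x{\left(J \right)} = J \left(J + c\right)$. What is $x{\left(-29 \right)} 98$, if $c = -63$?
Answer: $\frac{261464}{5} \approx 52293.0$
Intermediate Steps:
$x{\left(J \right)} = \frac{J \left(-63 + J\right)}{5}$ ($x{\left(J \right)} = \frac{J \left(J - 63\right)}{5} = \frac{J \left(-63 + J\right)}{5}$)
$x{\left(-29 \right)} 98 = \frac{1}{5} \left(-29\right) \left(-63 - 29\right) 98 = \frac{1}{5} \left(-29\right) \left(-92\right) 98 = \frac{2668}{5} \cdot 98 = \frac{261464}{5}$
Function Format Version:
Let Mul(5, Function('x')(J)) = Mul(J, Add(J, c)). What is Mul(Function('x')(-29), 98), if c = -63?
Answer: Rational(261464, 5) ≈ 52293.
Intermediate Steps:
Function('x')(J) = Mul(Rational(1, 5), J, Add(-63, J)) (Function('x')(J) = Mul(Rational(1, 5), Mul(J, Add(J, -63))) = Mul(Rational(1, 5), Mul(J, Add(-63, J))) = Mul(Rational(1, 5), J, Add(-63, J)))
Mul(Function('x')(-29), 98) = Mul(Mul(Rational(1, 5), -29, Add(-63, -29)), 98) = Mul(Mul(Rational(1, 5), -29, -92), 98) = Mul(Rational(2668, 5), 98) = Rational(261464, 5)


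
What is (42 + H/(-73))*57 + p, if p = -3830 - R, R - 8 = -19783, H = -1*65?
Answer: 1342452/73 ≈ 18390.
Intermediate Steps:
H = -65
R = -19775 (R = 8 - 19783 = -19775)
p = 15945 (p = -3830 - 1*(-19775) = -3830 + 19775 = 15945)
(42 + H/(-73))*57 + p = (42 - 65/(-73))*57 + 15945 = (42 - 65*(-1/73))*57 + 15945 = (42 + 65/73)*57 + 15945 = (3131/73)*57 + 15945 = 178467/73 + 15945 = 1342452/73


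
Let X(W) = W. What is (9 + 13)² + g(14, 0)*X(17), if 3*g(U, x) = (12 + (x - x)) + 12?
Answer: 620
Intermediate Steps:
g(U, x) = 8 (g(U, x) = ((12 + (x - x)) + 12)/3 = ((12 + 0) + 12)/3 = (12 + 12)/3 = (⅓)*24 = 8)
(9 + 13)² + g(14, 0)*X(17) = (9 + 13)² + 8*17 = 22² + 136 = 484 + 136 = 620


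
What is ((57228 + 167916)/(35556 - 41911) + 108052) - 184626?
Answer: -486852914/6355 ≈ -76609.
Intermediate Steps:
((57228 + 167916)/(35556 - 41911) + 108052) - 184626 = (225144/(-6355) + 108052) - 184626 = (225144*(-1/6355) + 108052) - 184626 = (-225144/6355 + 108052) - 184626 = 686445316/6355 - 184626 = -486852914/6355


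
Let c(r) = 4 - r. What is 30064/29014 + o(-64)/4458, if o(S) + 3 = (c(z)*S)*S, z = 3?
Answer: 126389807/64672206 ≈ 1.9543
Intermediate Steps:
o(S) = -3 + S² (o(S) = -3 + ((4 - 1*3)*S)*S = -3 + ((4 - 3)*S)*S = -3 + (1*S)*S = -3 + S*S = -3 + S²)
30064/29014 + o(-64)/4458 = 30064/29014 + (-3 + (-64)²)/4458 = 30064*(1/29014) + (-3 + 4096)*(1/4458) = 15032/14507 + 4093*(1/4458) = 15032/14507 + 4093/4458 = 126389807/64672206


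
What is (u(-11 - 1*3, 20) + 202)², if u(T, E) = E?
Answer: 49284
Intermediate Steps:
(u(-11 - 1*3, 20) + 202)² = (20 + 202)² = 222² = 49284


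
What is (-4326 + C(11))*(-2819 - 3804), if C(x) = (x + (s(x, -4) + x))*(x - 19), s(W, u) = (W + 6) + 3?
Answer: 30876426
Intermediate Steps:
s(W, u) = 9 + W (s(W, u) = (6 + W) + 3 = 9 + W)
C(x) = (-19 + x)*(9 + 3*x) (C(x) = (x + ((9 + x) + x))*(x - 19) = (x + (9 + 2*x))*(-19 + x) = (9 + 3*x)*(-19 + x) = (-19 + x)*(9 + 3*x))
(-4326 + C(11))*(-2819 - 3804) = (-4326 + (-171 - 48*11 + 3*11²))*(-2819 - 3804) = (-4326 + (-171 - 528 + 3*121))*(-6623) = (-4326 + (-171 - 528 + 363))*(-6623) = (-4326 - 336)*(-6623) = -4662*(-6623) = 30876426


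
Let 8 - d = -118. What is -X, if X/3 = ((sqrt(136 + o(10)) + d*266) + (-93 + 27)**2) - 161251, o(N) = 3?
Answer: 370137 - 3*sqrt(139) ≈ 3.7010e+5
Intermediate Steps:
d = 126 (d = 8 - 1*(-118) = 8 + 118 = 126)
X = -370137 + 3*sqrt(139) (X = 3*(((sqrt(136 + 3) + 126*266) + (-93 + 27)**2) - 161251) = 3*(((sqrt(139) + 33516) + (-66)**2) - 161251) = 3*(((33516 + sqrt(139)) + 4356) - 161251) = 3*((37872 + sqrt(139)) - 161251) = 3*(-123379 + sqrt(139)) = -370137 + 3*sqrt(139) ≈ -3.7010e+5)
-X = -(-370137 + 3*sqrt(139)) = 370137 - 3*sqrt(139)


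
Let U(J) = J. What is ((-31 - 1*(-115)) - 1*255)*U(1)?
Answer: -171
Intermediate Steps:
((-31 - 1*(-115)) - 1*255)*U(1) = ((-31 - 1*(-115)) - 1*255)*1 = ((-31 + 115) - 255)*1 = (84 - 255)*1 = -171*1 = -171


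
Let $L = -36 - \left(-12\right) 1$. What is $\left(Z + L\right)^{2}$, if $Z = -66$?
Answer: $8100$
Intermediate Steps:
$L = -24$ ($L = -36 - -12 = -36 + 12 = -24$)
$\left(Z + L\right)^{2} = \left(-66 - 24\right)^{2} = \left(-90\right)^{2} = 8100$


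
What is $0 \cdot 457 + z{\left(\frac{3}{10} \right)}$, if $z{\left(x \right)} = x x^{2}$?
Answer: $\frac{27}{1000} \approx 0.027$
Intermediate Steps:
$z{\left(x \right)} = x^{3}$
$0 \cdot 457 + z{\left(\frac{3}{10} \right)} = 0 \cdot 457 + \left(\frac{3}{10}\right)^{3} = 0 + \left(3 \cdot \frac{1}{10}\right)^{3} = 0 + \left(\frac{3}{10}\right)^{3} = 0 + \frac{27}{1000} = \frac{27}{1000}$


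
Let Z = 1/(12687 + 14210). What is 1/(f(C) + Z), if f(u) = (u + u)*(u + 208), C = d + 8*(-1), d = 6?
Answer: -26897/22163127 ≈ -0.0012136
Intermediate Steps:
C = -2 (C = 6 + 8*(-1) = 6 - 8 = -2)
f(u) = 2*u*(208 + u) (f(u) = (2*u)*(208 + u) = 2*u*(208 + u))
Z = 1/26897 ≈ 3.7179e-5
1/(f(C) + Z) = 1/(2*(-2)*(208 - 2) + 1/26897) = 1/(2*(-2)*206 + 1/26897) = 1/(-824 + 1/26897) = 1/(-22163127/26897) = -26897/22163127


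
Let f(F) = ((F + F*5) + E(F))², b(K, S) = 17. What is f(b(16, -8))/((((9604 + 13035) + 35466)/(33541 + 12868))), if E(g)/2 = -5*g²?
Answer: 360734558096/58105 ≈ 6.2083e+6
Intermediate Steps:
E(g) = -10*g² (E(g) = 2*(-5*g²) = -10*g²)
f(F) = (-10*F² + 6*F)² (f(F) = ((F + F*5) - 10*F²)² = ((F + 5*F) - 10*F²)² = (6*F - 10*F²)² = (-10*F² + 6*F)²)
f(b(16, -8))/((((9604 + 13035) + 35466)/(33541 + 12868))) = (4*17²*(-3 + 5*17)²)/((((9604 + 13035) + 35466)/(33541 + 12868))) = (4*289*(-3 + 85)²)/(((22639 + 35466)/46409)) = (4*289*82²)/((58105*(1/46409))) = (4*289*6724)/(58105/46409) = 7772944*(46409/58105) = 360734558096/58105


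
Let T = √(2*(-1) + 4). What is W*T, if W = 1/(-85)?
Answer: -√2/85 ≈ -0.016638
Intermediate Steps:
T = √2 (T = √(-2 + 4) = √2 ≈ 1.4142)
W = -1/85 ≈ -0.011765
W*T = -√2/85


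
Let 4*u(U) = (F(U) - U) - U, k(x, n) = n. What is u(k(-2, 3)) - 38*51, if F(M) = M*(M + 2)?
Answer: -7743/4 ≈ -1935.8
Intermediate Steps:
F(M) = M*(2 + M)
u(U) = -U/2 + U*(2 + U)/4 (u(U) = ((U*(2 + U) - U) - U)/4 = ((-U + U*(2 + U)) - U)/4 = (-2*U + U*(2 + U))/4 = -U/2 + U*(2 + U)/4)
u(k(-2, 3)) - 38*51 = (¼)*3² - 38*51 = (¼)*9 - 1938 = 9/4 - 1938 = -7743/4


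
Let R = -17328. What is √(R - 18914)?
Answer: I*√36242 ≈ 190.37*I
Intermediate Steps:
√(R - 18914) = √(-17328 - 18914) = √(-36242) = I*√36242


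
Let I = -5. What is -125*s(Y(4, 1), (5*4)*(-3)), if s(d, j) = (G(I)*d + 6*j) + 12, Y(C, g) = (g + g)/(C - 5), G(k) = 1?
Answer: 43750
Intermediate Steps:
Y(C, g) = 2*g/(-5 + C) (Y(C, g) = (2*g)/(-5 + C) = 2*g/(-5 + C))
s(d, j) = 12 + d + 6*j (s(d, j) = (1*d + 6*j) + 12 = (d + 6*j) + 12 = 12 + d + 6*j)
-125*s(Y(4, 1), (5*4)*(-3)) = -125*(12 + 2*1/(-5 + 4) + 6*((5*4)*(-3))) = -125*(12 + 2*1/(-1) + 6*(20*(-3))) = -125*(12 + 2*1*(-1) + 6*(-60)) = -125*(12 - 2 - 360) = -125*(-350) = 43750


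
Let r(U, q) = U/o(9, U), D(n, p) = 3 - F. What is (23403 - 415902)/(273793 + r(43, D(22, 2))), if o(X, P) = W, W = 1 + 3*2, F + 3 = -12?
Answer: -2747493/1916594 ≈ -1.4335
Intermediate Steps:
F = -15 (F = -3 - 12 = -15)
D(n, p) = 18 (D(n, p) = 3 - 1*(-15) = 3 + 15 = 18)
W = 7 (W = 1 + 6 = 7)
o(X, P) = 7
r(U, q) = U/7
(23403 - 415902)/(273793 + r(43, D(22, 2))) = (23403 - 415902)/(273793 + (1/7)*43) = -392499/(273793 + 43/7) = -392499/1916594/7 = -392499*7/1916594 = -2747493/1916594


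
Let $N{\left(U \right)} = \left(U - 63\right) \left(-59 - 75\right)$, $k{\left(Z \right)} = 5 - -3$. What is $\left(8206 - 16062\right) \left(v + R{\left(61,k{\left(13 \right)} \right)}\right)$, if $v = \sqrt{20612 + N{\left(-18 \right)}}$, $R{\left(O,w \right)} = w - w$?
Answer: $- 7856 \sqrt{31466} \approx -1.3935 \cdot 10^{6}$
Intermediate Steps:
$k{\left(Z \right)} = 8$ ($k{\left(Z \right)} = 5 + 3 = 8$)
$R{\left(O,w \right)} = 0$
$N{\left(U \right)} = 8442 - 134 U$ ($N{\left(U \right)} = \left(-63 + U\right) \left(-134\right) = 8442 - 134 U$)
$v = \sqrt{31466}$ ($v = \sqrt{20612 + \left(8442 - -2412\right)} = \sqrt{20612 + \left(8442 + 2412\right)} = \sqrt{20612 + 10854} = \sqrt{31466} \approx 177.39$)
$\left(8206 - 16062\right) \left(v + R{\left(61,k{\left(13 \right)} \right)}\right) = \left(8206 - 16062\right) \left(\sqrt{31466} + 0\right) = - 7856 \sqrt{31466}$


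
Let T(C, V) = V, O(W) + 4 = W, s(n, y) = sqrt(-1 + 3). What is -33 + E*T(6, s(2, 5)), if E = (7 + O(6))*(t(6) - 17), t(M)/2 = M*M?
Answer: -33 + 495*sqrt(2) ≈ 667.04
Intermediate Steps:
s(n, y) = sqrt(2)
O(W) = -4 + W
t(M) = 2*M**2 (t(M) = 2*(M*M) = 2*M**2)
E = 495 (E = (7 + (-4 + 6))*(2*6**2 - 17) = (7 + 2)*(2*36 - 17) = 9*(72 - 17) = 9*55 = 495)
-33 + E*T(6, s(2, 5)) = -33 + 495*sqrt(2)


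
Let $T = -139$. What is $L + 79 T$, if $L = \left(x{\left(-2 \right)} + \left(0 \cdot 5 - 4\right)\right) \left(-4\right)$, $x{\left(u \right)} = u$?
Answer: $-10957$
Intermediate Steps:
$L = 24$ ($L = \left(-2 + \left(0 \cdot 5 - 4\right)\right) \left(-4\right) = \left(-2 + \left(0 - 4\right)\right) \left(-4\right) = \left(-2 - 4\right) \left(-4\right) = \left(-6\right) \left(-4\right) = 24$)
$L + 79 T = 24 + 79 \left(-139\right) = 24 - 10981 = -10957$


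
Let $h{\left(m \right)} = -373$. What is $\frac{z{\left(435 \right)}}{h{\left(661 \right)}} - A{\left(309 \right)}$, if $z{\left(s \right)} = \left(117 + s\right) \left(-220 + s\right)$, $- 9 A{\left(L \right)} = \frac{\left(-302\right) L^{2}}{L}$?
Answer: $- \frac{11958578}{1119} \approx -10687.0$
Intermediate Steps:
$A{\left(L \right)} = \frac{302 L}{9}$ ($A{\left(L \right)} = - \frac{- 302 L^{2} \frac{1}{L}}{9} = - \frac{\left(-302\right) L}{9} = \frac{302 L}{9}$)
$z{\left(s \right)} = \left(-220 + s\right) \left(117 + s\right)$
$\frac{z{\left(435 \right)}}{h{\left(661 \right)}} - A{\left(309 \right)} = \frac{-25740 + 435^{2} - 44805}{-373} - \frac{302}{9} \cdot 309 = \left(-25740 + 189225 - 44805\right) \left(- \frac{1}{373}\right) - \frac{31106}{3} = 118680 \left(- \frac{1}{373}\right) - \frac{31106}{3} = - \frac{118680}{373} - \frac{31106}{3} = - \frac{11958578}{1119}$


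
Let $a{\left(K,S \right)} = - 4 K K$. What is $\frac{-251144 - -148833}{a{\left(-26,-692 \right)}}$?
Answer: $\frac{102311}{2704} \approx 37.837$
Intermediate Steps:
$a{\left(K,S \right)} = - 4 K^{2}$
$\frac{-251144 - -148833}{a{\left(-26,-692 \right)}} = \frac{-251144 - -148833}{\left(-4\right) \left(-26\right)^{2}} = \frac{-251144 + 148833}{\left(-4\right) 676} = - \frac{102311}{-2704} = \left(-102311\right) \left(- \frac{1}{2704}\right) = \frac{102311}{2704}$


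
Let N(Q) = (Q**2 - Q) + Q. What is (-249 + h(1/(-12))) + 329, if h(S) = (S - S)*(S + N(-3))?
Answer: 80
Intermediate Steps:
N(Q) = Q**2
h(S) = 0 (h(S) = (S - S)*(S + (-3)**2) = 0*(S + 9) = 0*(9 + S) = 0)
(-249 + h(1/(-12))) + 329 = (-249 + 0) + 329 = -249 + 329 = 80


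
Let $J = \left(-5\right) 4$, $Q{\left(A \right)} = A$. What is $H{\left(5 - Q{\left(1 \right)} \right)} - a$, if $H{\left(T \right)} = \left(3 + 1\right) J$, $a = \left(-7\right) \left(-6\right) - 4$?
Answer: $-118$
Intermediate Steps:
$a = 38$ ($a = 42 - 4 = 38$)
$J = -20$
$H{\left(T \right)} = -80$ ($H{\left(T \right)} = \left(3 + 1\right) \left(-20\right) = 4 \left(-20\right) = -80$)
$H{\left(5 - Q{\left(1 \right)} \right)} - a = -80 - 38 = -118$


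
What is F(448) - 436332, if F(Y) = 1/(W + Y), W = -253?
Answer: -85084739/195 ≈ -4.3633e+5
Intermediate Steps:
F(Y) = 1/(-253 + Y)
F(448) - 436332 = 1/(-253 + 448) - 436332 = 1/195 - 436332 = -85084739/195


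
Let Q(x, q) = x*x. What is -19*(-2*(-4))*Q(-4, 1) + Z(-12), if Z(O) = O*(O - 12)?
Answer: -2144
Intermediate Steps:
Q(x, q) = x²
Z(O) = O*(-12 + O)
-19*(-2*(-4))*Q(-4, 1) + Z(-12) = -19*(-2*(-4))*(-4)² - 12*(-12 - 12) = -152*16 - 12*(-24) = -19*128 + 288 = -2432 + 288 = -2144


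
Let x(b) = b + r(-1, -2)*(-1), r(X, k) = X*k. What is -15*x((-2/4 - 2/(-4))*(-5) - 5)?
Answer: 105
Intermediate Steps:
x(b) = -2 + b (x(b) = b - 1*(-2)*(-1) = b + 2*(-1) = b - 2 = -2 + b)
-15*x((-2/4 - 2/(-4))*(-5) - 5) = -15*(-2 + ((-2/4 - 2/(-4))*(-5) - 5)) = -15*(-2 + ((-2*¼ - 2*(-¼))*(-5) - 5)) = -15*(-2 + ((-½ + ½)*(-5) - 5)) = -15*(-2 + (0*(-5) - 5)) = -15*(-2 + (0 - 5)) = -15*(-2 - 5) = -15*(-7) = 105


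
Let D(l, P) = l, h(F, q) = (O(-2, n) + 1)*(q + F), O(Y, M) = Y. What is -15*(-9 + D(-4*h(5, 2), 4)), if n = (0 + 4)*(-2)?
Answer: -285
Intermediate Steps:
n = -8 (n = 4*(-2) = -8)
h(F, q) = -F - q (h(F, q) = (-2 + 1)*(q + F) = -(F + q) = -F - q)
-15*(-9 + D(-4*h(5, 2), 4)) = -15*(-9 - 4*(-1*5 - 1*2)) = -15*(-9 - 4*(-5 - 2)) = -15*(-9 - 4*(-7)) = -15*(-9 + 28) = -15*19 = -285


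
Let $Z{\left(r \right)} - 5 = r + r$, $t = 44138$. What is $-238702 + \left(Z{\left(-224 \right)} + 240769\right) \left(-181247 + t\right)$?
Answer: $-32951096236$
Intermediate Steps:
$Z{\left(r \right)} = 5 + 2 r$ ($Z{\left(r \right)} = 5 + \left(r + r\right) = 5 + 2 r$)
$-238702 + \left(Z{\left(-224 \right)} + 240769\right) \left(-181247 + t\right) = -238702 + \left(\left(5 + 2 \left(-224\right)\right) + 240769\right) \left(-181247 + 44138\right) = -238702 + \left(\left(5 - 448\right) + 240769\right) \left(-137109\right) = -238702 + \left(-443 + 240769\right) \left(-137109\right) = -238702 + 240326 \left(-137109\right) = -238702 - 32950857534 = -32951096236$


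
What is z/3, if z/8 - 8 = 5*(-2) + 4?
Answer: 16/3 ≈ 5.3333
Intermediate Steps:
z = 16 (z = 64 + 8*(5*(-2) + 4) = 64 + 8*(-10 + 4) = 64 + 8*(-6) = 64 - 48 = 16)
z/3 = 16/3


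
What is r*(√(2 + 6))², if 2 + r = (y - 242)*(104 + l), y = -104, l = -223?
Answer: 329376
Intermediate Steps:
r = 41172 (r = -2 + (-104 - 242)*(104 - 223) = -2 - 346*(-119) = -2 + 41174 = 41172)
r*(√(2 + 6))² = 41172*(√(2 + 6))² = 41172*(√8)² = 41172*(2*√2)² = 41172*8 = 329376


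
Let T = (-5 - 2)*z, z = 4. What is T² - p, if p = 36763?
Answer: -35979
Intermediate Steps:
T = -28 (T = (-5 - 2)*4 = -7*4 = -28)
T² - p = (-28)² - 1*36763 = 784 - 36763 = -35979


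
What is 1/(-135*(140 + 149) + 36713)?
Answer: -1/2302 ≈ -0.00043440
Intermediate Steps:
1/(-135*(140 + 149) + 36713) = 1/(-135*289 + 36713) = 1/(-39015 + 36713) = 1/(-2302) = -1/2302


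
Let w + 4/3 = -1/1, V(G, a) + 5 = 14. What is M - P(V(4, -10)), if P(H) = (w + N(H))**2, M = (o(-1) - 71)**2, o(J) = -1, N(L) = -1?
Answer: 46556/9 ≈ 5172.9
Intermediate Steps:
V(G, a) = 9 (V(G, a) = -5 + 14 = 9)
w = -7/3 (w = -4/3 - 1/1 = -4/3 - 1*1 = -4/3 - 1 = -7/3 ≈ -2.3333)
M = 5184 (M = (-1 - 71)**2 = (-72)**2 = 5184)
P(H) = 100/9 (P(H) = (-7/3 - 1)**2 = (-10/3)**2 = 100/9)
M - P(V(4, -10)) = 5184 - 1*100/9 = 5184 - 100/9 = 46556/9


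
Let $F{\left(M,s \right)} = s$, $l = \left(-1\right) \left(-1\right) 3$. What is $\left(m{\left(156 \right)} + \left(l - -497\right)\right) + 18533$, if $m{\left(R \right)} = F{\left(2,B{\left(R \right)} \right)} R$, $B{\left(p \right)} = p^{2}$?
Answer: $3815449$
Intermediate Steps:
$l = 3$ ($l = 1 \cdot 3 = 3$)
$m{\left(R \right)} = R^{3}$ ($m{\left(R \right)} = R^{2} R = R^{3}$)
$\left(m{\left(156 \right)} + \left(l - -497\right)\right) + 18533 = \left(156^{3} + \left(3 - -497\right)\right) + 18533 = \left(3796416 + \left(3 + 497\right)\right) + 18533 = \left(3796416 + 500\right) + 18533 = 3796916 + 18533 = 3815449$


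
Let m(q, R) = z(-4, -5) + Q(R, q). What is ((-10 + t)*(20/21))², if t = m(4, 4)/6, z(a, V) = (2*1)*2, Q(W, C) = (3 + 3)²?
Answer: 40000/3969 ≈ 10.078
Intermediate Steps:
Q(W, C) = 36 (Q(W, C) = 6² = 36)
z(a, V) = 4 (z(a, V) = 2*2 = 4)
m(q, R) = 40 (m(q, R) = 4 + 36 = 40)
t = 20/3 (t = 40/6 = 40*(⅙) = 20/3 ≈ 6.6667)
((-10 + t)*(20/21))² = ((-10 + 20/3)*(20/21))² = (-200/(3*21))² = (-10/3*20/21)² = (-200/63)² = 40000/3969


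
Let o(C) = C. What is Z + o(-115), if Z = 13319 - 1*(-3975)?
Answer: 17179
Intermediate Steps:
Z = 17294 (Z = 13319 + 3975 = 17294)
Z + o(-115) = 17294 - 115 = 17179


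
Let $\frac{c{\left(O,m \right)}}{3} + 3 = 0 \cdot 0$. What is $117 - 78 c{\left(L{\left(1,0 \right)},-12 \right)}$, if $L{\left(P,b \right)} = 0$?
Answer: $819$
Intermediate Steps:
$c{\left(O,m \right)} = -9$ ($c{\left(O,m \right)} = -9 + 3 \cdot 0 \cdot 0 = -9 + 3 \cdot 0 = -9 + 0 = -9$)
$117 - 78 c{\left(L{\left(1,0 \right)},-12 \right)} = 117 - -702 = 117 + 702 = 819$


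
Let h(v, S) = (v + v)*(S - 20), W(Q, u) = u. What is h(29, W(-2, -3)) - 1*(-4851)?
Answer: 3517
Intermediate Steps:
h(v, S) = 2*v*(-20 + S) (h(v, S) = (2*v)*(-20 + S) = 2*v*(-20 + S))
h(29, W(-2, -3)) - 1*(-4851) = 2*29*(-20 - 3) - 1*(-4851) = 2*29*(-23) + 4851 = -1334 + 4851 = 3517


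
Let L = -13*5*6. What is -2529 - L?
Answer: -2139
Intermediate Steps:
L = -390 (L = -65*6 = -390)
-2529 - L = -2529 - 1*(-390) = -2529 + 390 = -2139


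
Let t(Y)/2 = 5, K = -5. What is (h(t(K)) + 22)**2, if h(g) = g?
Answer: 1024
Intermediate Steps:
t(Y) = 10 (t(Y) = 2*5 = 10)
(h(t(K)) + 22)**2 = (10 + 22)**2 = 32**2 = 1024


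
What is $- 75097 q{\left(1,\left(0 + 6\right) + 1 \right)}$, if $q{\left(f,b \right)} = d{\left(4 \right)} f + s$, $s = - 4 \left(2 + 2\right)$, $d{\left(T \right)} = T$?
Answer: $901164$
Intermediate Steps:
$s = -16$ ($s = \left(-4\right) 4 = -16$)
$q{\left(f,b \right)} = -16 + 4 f$ ($q{\left(f,b \right)} = 4 f - 16 = -16 + 4 f$)
$- 75097 q{\left(1,\left(0 + 6\right) + 1 \right)} = - 75097 \left(-16 + 4 \cdot 1\right) = - 75097 \left(-16 + 4\right) = \left(-75097\right) \left(-12\right) = 901164$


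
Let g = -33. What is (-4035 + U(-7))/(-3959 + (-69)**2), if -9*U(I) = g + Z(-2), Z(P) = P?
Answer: -18140/3609 ≈ -5.0263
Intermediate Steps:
U(I) = 35/9 (U(I) = -(-33 - 2)/9 = -1/9*(-35) = 35/9)
(-4035 + U(-7))/(-3959 + (-69)**2) = (-4035 + 35/9)/(-3959 + (-69)**2) = -36280/(9*(-3959 + 4761)) = -36280/9/802 = -36280/9*1/802 = -18140/3609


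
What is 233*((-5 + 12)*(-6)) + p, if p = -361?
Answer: -10147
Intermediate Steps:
233*((-5 + 12)*(-6)) + p = 233*((-5 + 12)*(-6)) - 361 = 233*(7*(-6)) - 361 = 233*(-42) - 361 = -9786 - 361 = -10147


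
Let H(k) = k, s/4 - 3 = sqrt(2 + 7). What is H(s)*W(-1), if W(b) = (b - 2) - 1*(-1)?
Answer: -48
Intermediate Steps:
s = 24 (s = 12 + 4*sqrt(2 + 7) = 12 + 4*sqrt(9) = 12 + 4*3 = 12 + 12 = 24)
W(b) = -1 + b (W(b) = (-2 + b) + 1 = -1 + b)
H(s)*W(-1) = 24*(-1 - 1) = 24*(-2) = -48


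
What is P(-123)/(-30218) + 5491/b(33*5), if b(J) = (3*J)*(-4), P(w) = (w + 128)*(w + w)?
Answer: -81745819/29915820 ≈ -2.7325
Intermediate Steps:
P(w) = 2*w*(128 + w) (P(w) = (128 + w)*(2*w) = 2*w*(128 + w))
b(J) = -12*J
P(-123)/(-30218) + 5491/b(33*5) = (2*(-123)*(128 - 123))/(-30218) + 5491/((-396*5)) = (2*(-123)*5)*(-1/30218) + 5491/((-12*165)) = -1230*(-1/30218) + 5491/(-1980) = 615/15109 + 5491*(-1/1980) = 615/15109 - 5491/1980 = -81745819/29915820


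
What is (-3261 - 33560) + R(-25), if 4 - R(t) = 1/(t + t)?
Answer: -1840849/50 ≈ -36817.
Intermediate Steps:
R(t) = 4 - 1/(2*t) (R(t) = 4 - 1/(t + t) = 4 - 1/(2*t))
(-3261 - 33560) + R(-25) = (-3261 - 33560) + (4 - ½/(-25)) = -36821 + (4 - ½*(-1/25)) = -36821 + (4 + 1/50) = -36821 + 201/50 = -1840849/50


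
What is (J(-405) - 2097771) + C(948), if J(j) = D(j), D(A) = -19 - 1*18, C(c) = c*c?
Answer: -1199104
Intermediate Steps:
C(c) = c**2
D(A) = -37 (D(A) = -19 - 18 = -37)
J(j) = -37
(J(-405) - 2097771) + C(948) = (-37 - 2097771) + 948**2 = -2097808 + 898704 = -1199104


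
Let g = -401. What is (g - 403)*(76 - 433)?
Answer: 287028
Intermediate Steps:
(g - 403)*(76 - 433) = (-401 - 403)*(76 - 433) = -804*(-357) = 287028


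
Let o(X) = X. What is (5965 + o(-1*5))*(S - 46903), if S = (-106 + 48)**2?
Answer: -259492440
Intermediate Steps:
S = 3364 (S = (-58)**2 = 3364)
(5965 + o(-1*5))*(S - 46903) = (5965 - 1*5)*(3364 - 46903) = (5965 - 5)*(-43539) = 5960*(-43539) = -259492440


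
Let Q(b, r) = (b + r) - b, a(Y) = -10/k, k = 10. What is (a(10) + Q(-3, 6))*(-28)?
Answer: -140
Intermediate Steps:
a(Y) = -1 (a(Y) = -10/10 = -10*⅒ = -1)
Q(b, r) = r
(a(10) + Q(-3, 6))*(-28) = (-1 + 6)*(-28) = 5*(-28) = -140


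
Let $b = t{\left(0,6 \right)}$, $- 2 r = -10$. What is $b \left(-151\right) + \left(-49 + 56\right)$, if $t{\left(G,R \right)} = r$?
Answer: $-748$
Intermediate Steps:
$r = 5$ ($r = \left(- \frac{1}{2}\right) \left(-10\right) = 5$)
$t{\left(G,R \right)} = 5$
$b = 5$
$b \left(-151\right) + \left(-49 + 56\right) = 5 \left(-151\right) + \left(-49 + 56\right) = -755 + 7 = -748$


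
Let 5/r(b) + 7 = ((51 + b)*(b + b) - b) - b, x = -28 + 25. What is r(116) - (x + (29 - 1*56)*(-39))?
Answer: -8086049/7701 ≈ -1050.0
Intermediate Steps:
x = -3
r(b) = 5/(-7 - 2*b + 2*b*(51 + b)) (r(b) = 5/(-7 + (((51 + b)*(b + b) - b) - b)) = 5/(-7 + (((51 + b)*(2*b) - b) - b)) = 5/(-7 + ((2*b*(51 + b) - b) - b)) = 5/(-7 + ((-b + 2*b*(51 + b)) - b)) = 5/(-7 + (-2*b + 2*b*(51 + b))) = 5/(-7 - 2*b + 2*b*(51 + b)))
r(116) - (x + (29 - 1*56)*(-39)) = 5/(-7 + 2*116² + 100*116) - (-3 + (29 - 1*56)*(-39)) = 5/(-7 + 2*13456 + 11600) - (-3 + (29 - 56)*(-39)) = 5/(-7 + 26912 + 11600) - (-3 - 27*(-39)) = 5/38505 - (-3 + 1053) = 5*(1/38505) - 1*1050 = 1/7701 - 1050 = -8086049/7701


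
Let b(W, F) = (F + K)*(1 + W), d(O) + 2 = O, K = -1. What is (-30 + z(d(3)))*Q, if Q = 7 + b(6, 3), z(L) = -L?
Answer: -651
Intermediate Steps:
d(O) = -2 + O
b(W, F) = (1 + W)*(-1 + F) (b(W, F) = (F - 1)*(1 + W) = (-1 + F)*(1 + W) = (1 + W)*(-1 + F))
Q = 21 (Q = 7 + (-1 + 3 - 1*6 + 3*6) = 7 + (-1 + 3 - 6 + 18) = 7 + 14 = 21)
(-30 + z(d(3)))*Q = (-30 - (-2 + 3))*21 = (-30 - 1*1)*21 = (-30 - 1)*21 = -31*21 = -651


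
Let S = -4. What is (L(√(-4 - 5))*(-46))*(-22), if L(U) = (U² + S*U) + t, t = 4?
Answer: -5060 - 12144*I ≈ -5060.0 - 12144.0*I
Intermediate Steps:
L(U) = 4 + U² - 4*U (L(U) = (U² - 4*U) + 4 = 4 + U² - 4*U)
(L(√(-4 - 5))*(-46))*(-22) = ((4 + (√(-4 - 5))² - 4*√(-4 - 5))*(-46))*(-22) = ((4 + (√(-9))² - 12*I)*(-46))*(-22) = ((4 + (3*I)² - 12*I)*(-46))*(-22) = ((4 - 9 - 12*I)*(-46))*(-22) = ((-5 - 12*I)*(-46))*(-22) = (230 + 552*I)*(-22) = -5060 - 12144*I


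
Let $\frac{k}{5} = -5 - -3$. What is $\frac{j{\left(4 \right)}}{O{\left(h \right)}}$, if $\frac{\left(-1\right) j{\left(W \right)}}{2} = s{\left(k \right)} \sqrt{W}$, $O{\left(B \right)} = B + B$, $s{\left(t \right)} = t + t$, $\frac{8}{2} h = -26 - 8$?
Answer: $- \frac{80}{17} \approx -4.7059$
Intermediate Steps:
$k = -10$ ($k = 5 \left(-5 - -3\right) = 5 \left(-5 + 3\right) = 5 \left(-2\right) = -10$)
$h = - \frac{17}{2}$ ($h = \frac{-26 - 8}{4} = \frac{1}{4} \left(-34\right) = - \frac{17}{2} \approx -8.5$)
$s{\left(t \right)} = 2 t$
$O{\left(B \right)} = 2 B$
$j{\left(W \right)} = 40 \sqrt{W}$ ($j{\left(W \right)} = - 2 \cdot 2 \left(-10\right) \sqrt{W} = - 2 \left(- 20 \sqrt{W}\right) = 40 \sqrt{W}$)
$\frac{j{\left(4 \right)}}{O{\left(h \right)}} = \frac{40 \sqrt{4}}{2 \left(- \frac{17}{2}\right)} = \frac{40 \cdot 2}{-17} = 80 \left(- \frac{1}{17}\right) = - \frac{80}{17}$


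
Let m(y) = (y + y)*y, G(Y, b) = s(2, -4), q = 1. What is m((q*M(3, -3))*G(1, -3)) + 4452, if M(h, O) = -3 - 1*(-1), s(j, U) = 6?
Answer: 4740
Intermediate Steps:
M(h, O) = -2 (M(h, O) = -3 + 1 = -2)
G(Y, b) = 6
m(y) = 2*y**2 (m(y) = (2*y)*y = 2*y**2)
m((q*M(3, -3))*G(1, -3)) + 4452 = 2*((1*(-2))*6)**2 + 4452 = 2*(-2*6)**2 + 4452 = 2*(-12)**2 + 4452 = 2*144 + 4452 = 288 + 4452 = 4740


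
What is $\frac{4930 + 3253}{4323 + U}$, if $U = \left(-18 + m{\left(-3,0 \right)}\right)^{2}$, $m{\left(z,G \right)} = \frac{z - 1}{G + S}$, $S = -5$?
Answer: $\frac{204575}{115471} \approx 1.7717$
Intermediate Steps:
$m{\left(z,G \right)} = \frac{-1 + z}{-5 + G}$ ($m{\left(z,G \right)} = \frac{z - 1}{G - 5} = \frac{-1 + z}{-5 + G}$)
$U = \frac{7396}{25}$ ($U = \left(-18 + \frac{-1 - 3}{-5 + 0}\right)^{2} = \left(-18 + \frac{1}{-5} \left(-4\right)\right)^{2} = \left(-18 - - \frac{4}{5}\right)^{2} = \left(-18 + \frac{4}{5}\right)^{2} = \left(- \frac{86}{5}\right)^{2} = \frac{7396}{25} \approx 295.84$)
$\frac{4930 + 3253}{4323 + U} = \frac{4930 + 3253}{4323 + \frac{7396}{25}} = \frac{8183}{\frac{115471}{25}} = 8183 \cdot \frac{25}{115471} = \frac{204575}{115471}$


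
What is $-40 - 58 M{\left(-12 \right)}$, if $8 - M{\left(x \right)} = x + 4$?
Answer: $-968$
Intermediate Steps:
$M{\left(x \right)} = 4 - x$ ($M{\left(x \right)} = 8 - \left(x + 4\right) = 8 - \left(4 + x\right) = 4 - x$)
$-40 - 58 M{\left(-12 \right)} = -40 - 58 \left(4 - -12\right) = -40 - 58 \left(4 + 12\right) = -40 - 928 = -968$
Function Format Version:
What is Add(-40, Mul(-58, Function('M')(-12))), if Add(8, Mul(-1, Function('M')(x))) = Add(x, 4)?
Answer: -968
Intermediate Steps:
Function('M')(x) = Add(4, Mul(-1, x)) (Function('M')(x) = Add(8, Mul(-1, Add(x, 4))) = Add(8, Mul(-1, Add(4, x))) = Add(8, Add(-4, Mul(-1, x))) = Add(4, Mul(-1, x)))
Add(-40, Mul(-58, Function('M')(-12))) = Add(-40, Mul(-58, Add(4, Mul(-1, -12)))) = Add(-40, Mul(-58, Add(4, 12))) = Add(-40, Mul(-58, 16)) = Add(-40, -928) = -968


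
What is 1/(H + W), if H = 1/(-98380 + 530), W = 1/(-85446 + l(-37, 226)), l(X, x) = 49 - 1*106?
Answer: -8366468550/183353 ≈ -45630.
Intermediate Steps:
l(X, x) = -57 (l(X, x) = 49 - 106 = -57)
W = -1/85503 (W = 1/(-85446 - 57) = 1/(-85503) = -1/85503 ≈ -1.1695e-5)
H = -1/97850 (H = 1/(-97850) = -1/97850 ≈ -1.0220e-5)
1/(H + W) = 1/(-1/97850 - 1/85503) = 1/(-183353/8366468550) = -8366468550/183353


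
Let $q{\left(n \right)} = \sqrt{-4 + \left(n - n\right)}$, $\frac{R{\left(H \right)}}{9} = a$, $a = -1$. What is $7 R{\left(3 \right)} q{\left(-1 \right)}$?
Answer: $- 126 i \approx - 126.0 i$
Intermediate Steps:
$R{\left(H \right)} = -9$ ($R{\left(H \right)} = 9 \left(-1\right) = -9$)
$q{\left(n \right)} = 2 i$ ($q{\left(n \right)} = \sqrt{-4 + 0} = \sqrt{-4} = 2 i$)
$7 R{\left(3 \right)} q{\left(-1 \right)} = 7 \left(-9\right) 2 i = - 63 \cdot 2 i = - 126 i$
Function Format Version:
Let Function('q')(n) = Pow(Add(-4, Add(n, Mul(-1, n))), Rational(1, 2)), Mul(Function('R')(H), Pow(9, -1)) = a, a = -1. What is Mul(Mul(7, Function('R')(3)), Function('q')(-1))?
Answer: Mul(-126, I) ≈ Mul(-126.00, I)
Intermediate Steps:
Function('R')(H) = -9 (Function('R')(H) = Mul(9, -1) = -9)
Function('q')(n) = Mul(2, I) (Function('q')(n) = Pow(Add(-4, 0), Rational(1, 2)) = Pow(-4, Rational(1, 2)) = Mul(2, I))
Mul(Mul(7, Function('R')(3)), Function('q')(-1)) = Mul(Mul(7, -9), Mul(2, I)) = Mul(-63, Mul(2, I)) = Mul(-126, I)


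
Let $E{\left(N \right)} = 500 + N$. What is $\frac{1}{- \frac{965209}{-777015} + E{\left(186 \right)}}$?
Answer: $\frac{777015}{533997499} \approx 0.0014551$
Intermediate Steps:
$\frac{1}{- \frac{965209}{-777015} + E{\left(186 \right)}} = \frac{1}{- \frac{965209}{-777015} + \left(500 + 186\right)} = \frac{1}{\left(-965209\right) \left(- \frac{1}{777015}\right) + 686} = \frac{1}{\frac{965209}{777015} + 686} = \frac{1}{\frac{533997499}{777015}} = \frac{777015}{533997499}$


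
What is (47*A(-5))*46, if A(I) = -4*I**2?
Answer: -216200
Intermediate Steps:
(47*A(-5))*46 = (47*(-4*(-5)**2))*46 = (47*(-4*25))*46 = (47*(-100))*46 = -4700*46 = -216200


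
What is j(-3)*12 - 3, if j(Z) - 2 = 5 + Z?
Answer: 45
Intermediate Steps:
j(Z) = 7 + Z (j(Z) = 2 + (5 + Z) = 7 + Z)
j(-3)*12 - 3 = (7 - 3)*12 - 3 = 4*12 - 3 = 48 - 3 = 45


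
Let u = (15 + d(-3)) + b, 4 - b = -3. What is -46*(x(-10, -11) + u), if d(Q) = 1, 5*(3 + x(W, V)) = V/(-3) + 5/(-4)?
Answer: -28267/30 ≈ -942.23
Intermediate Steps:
b = 7 (b = 4 - 1*(-3) = 4 + 3 = 7)
x(W, V) = -13/4 - V/15 (x(W, V) = -3 + (V/(-3) + 5/(-4))/5 = -3 + (V*(-⅓) + 5*(-¼))/5 = -3 + (-V/3 - 5/4)/5 = -3 + (-5/4 - V/3)/5 = -3 + (-¼ - V/15) = -13/4 - V/15)
u = 23 (u = (15 + 1) + 7 = 16 + 7 = 23)
-46*(x(-10, -11) + u) = -46*((-13/4 - 1/15*(-11)) + 23) = -46*((-13/4 + 11/15) + 23) = -46*(-151/60 + 23) = -46*1229/60 = -28267/30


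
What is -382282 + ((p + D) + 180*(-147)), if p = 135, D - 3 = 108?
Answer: -408496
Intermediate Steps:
D = 111 (D = 3 + 108 = 111)
-382282 + ((p + D) + 180*(-147)) = -382282 + ((135 + 111) + 180*(-147)) = -382282 + (246 - 26460) = -382282 - 26214 = -408496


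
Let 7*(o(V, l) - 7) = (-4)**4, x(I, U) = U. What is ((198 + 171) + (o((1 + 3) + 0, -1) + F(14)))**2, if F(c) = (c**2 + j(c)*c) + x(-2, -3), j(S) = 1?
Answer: 18809569/49 ≈ 3.8387e+5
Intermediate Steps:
F(c) = -3 + c + c**2 (F(c) = (c**2 + 1*c) - 3 = (c**2 + c) - 3 = (c + c**2) - 3 = -3 + c + c**2)
o(V, l) = 305/7 (o(V, l) = 7 + (1/7)*(-4)**4 = 7 + (1/7)*256 = 7 + 256/7 = 305/7)
((198 + 171) + (o((1 + 3) + 0, -1) + F(14)))**2 = ((198 + 171) + (305/7 + (-3 + 14 + 14**2)))**2 = (369 + (305/7 + (-3 + 14 + 196)))**2 = (369 + (305/7 + 207))**2 = (369 + 1754/7)**2 = (4337/7)**2 = 18809569/49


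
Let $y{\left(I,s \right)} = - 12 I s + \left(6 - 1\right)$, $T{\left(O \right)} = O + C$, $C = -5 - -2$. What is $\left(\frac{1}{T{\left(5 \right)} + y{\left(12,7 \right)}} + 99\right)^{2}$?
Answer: $\frac{9820413604}{1002001} \approx 9800.8$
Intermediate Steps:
$C = -3$ ($C = -5 + 2 = -3$)
$T{\left(O \right)} = -3 + O$ ($T{\left(O \right)} = O - 3 = -3 + O$)
$y{\left(I,s \right)} = 5 - 12 I s$ ($y{\left(I,s \right)} = - 12 I s + 5 = 5 - 12 I s$)
$\left(\frac{1}{T{\left(5 \right)} + y{\left(12,7 \right)}} + 99\right)^{2} = \left(\frac{1}{\left(-3 + 5\right) + \left(5 - 144 \cdot 7\right)} + 99\right)^{2} = \left(\frac{1}{2 + \left(5 - 1008\right)} + 99\right)^{2} = \left(\frac{1}{2 - 1003} + 99\right)^{2} = \left(\frac{1}{-1001} + 99\right)^{2} = \left(- \frac{1}{1001} + 99\right)^{2} = \left(\frac{99098}{1001}\right)^{2} = \frac{9820413604}{1002001}$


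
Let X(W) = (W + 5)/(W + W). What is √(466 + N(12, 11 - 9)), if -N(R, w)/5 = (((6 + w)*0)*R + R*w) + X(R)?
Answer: √49314/12 ≈ 18.506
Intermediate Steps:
X(W) = (5 + W)/(2*W) (X(W) = (5 + W)/((2*W)) = (5 + W)*(1/(2*W)) = (5 + W)/(2*W))
N(R, w) = -5*R*w - 5*(5 + R)/(2*R) (N(R, w) = -5*((((6 + w)*0)*R + R*w) + (5 + R)/(2*R)) = -5*((0*R + R*w) + (5 + R)/(2*R)) = -5*((0 + R*w) + (5 + R)/(2*R)) = -5*(R*w + (5 + R)/(2*R)) = -5*R*w - 5*(5 + R)/(2*R))
√(466 + N(12, 11 - 9)) = √(466 + (-5/2 - 25/2/12 - 5*12*(11 - 9))) = √(466 + (-5/2 - 25/2*1/12 - 5*12*2)) = √(466 + (-5/2 - 25/24 - 120)) = √(466 - 2965/24) = √(8219/24) = √49314/12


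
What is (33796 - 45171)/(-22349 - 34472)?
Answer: 11375/56821 ≈ 0.20019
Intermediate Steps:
(33796 - 45171)/(-22349 - 34472) = -11375/(-56821) = -11375*(-1/56821) = 11375/56821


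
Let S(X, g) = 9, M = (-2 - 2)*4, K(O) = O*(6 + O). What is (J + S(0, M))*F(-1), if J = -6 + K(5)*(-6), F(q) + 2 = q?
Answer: 981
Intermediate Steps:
F(q) = -2 + q
J = -336 (J = -6 + (5*(6 + 5))*(-6) = -6 + (5*11)*(-6) = -6 + 55*(-6) = -6 - 330 = -336)
M = -16 (M = -4*4 = -16)
(J + S(0, M))*F(-1) = (-336 + 9)*(-2 - 1) = -327*(-3) = 981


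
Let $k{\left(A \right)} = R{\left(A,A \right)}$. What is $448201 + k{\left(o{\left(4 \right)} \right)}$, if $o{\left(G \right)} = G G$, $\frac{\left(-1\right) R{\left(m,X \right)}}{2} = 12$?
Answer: $448177$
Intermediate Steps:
$R{\left(m,X \right)} = -24$ ($R{\left(m,X \right)} = \left(-2\right) 12 = -24$)
$o{\left(G \right)} = G^{2}$
$k{\left(A \right)} = -24$
$448201 + k{\left(o{\left(4 \right)} \right)} = 448201 - 24 = 448177$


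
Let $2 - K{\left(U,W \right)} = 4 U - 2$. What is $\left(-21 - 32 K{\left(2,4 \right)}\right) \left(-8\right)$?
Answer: $-856$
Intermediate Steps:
$K{\left(U,W \right)} = 4 - 4 U$ ($K{\left(U,W \right)} = 2 - \left(4 U - 2\right) = 2 - \left(-2 + 4 U\right) = 4 - 4 U$)
$\left(-21 - 32 K{\left(2,4 \right)}\right) \left(-8\right) = \left(-21 - 32 \left(4 - 8\right)\right) \left(-8\right) = \left(-21 - -128\right) \left(-8\right) = \left(-21 + 128\right) \left(-8\right) = 107 \left(-8\right) = -856$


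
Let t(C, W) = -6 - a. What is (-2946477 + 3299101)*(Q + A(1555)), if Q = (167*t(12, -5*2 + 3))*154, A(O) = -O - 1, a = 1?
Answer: -64030171168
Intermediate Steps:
t(C, W) = -7 (t(C, W) = -6 - 1*1 = -6 - 1 = -7)
A(O) = -1 - O
Q = -180026 (Q = (167*(-7))*154 = -1169*154 = -180026)
(-2946477 + 3299101)*(Q + A(1555)) = (-2946477 + 3299101)*(-180026 + (-1 - 1*1555)) = 352624*(-180026 + (-1 - 1555)) = 352624*(-180026 - 1556) = 352624*(-181582) = -64030171168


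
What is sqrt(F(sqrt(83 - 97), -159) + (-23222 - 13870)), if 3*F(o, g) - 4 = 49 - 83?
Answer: I*sqrt(37102) ≈ 192.62*I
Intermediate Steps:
F(o, g) = -10 (F(o, g) = 4/3 + (49 - 83)/3 = 4/3 + (1/3)*(-34) = 4/3 - 34/3 = -10)
sqrt(F(sqrt(83 - 97), -159) + (-23222 - 13870)) = sqrt(-10 + (-23222 - 13870)) = sqrt(-10 - 37092) = sqrt(-37102) = I*sqrt(37102)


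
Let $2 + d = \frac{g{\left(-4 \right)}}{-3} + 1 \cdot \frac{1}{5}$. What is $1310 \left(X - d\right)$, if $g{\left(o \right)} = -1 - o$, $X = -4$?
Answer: $-1572$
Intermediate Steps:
$d = - \frac{14}{5}$ ($d = -2 + \left(\frac{-1 - -4}{-3} + 1 \cdot \frac{1}{5}\right) = -2 + \left(\left(-1 + 4\right) \left(- \frac{1}{3}\right) + 1 \cdot \frac{1}{5}\right) = -2 + \left(3 \left(- \frac{1}{3}\right) + \frac{1}{5}\right) = -2 + \left(-1 + \frac{1}{5}\right) = -2 - \frac{4}{5} = - \frac{14}{5} \approx -2.8$)
$1310 \left(X - d\right) = 1310 \left(-4 - - \frac{14}{5}\right) = 1310 \left(-4 + \frac{14}{5}\right) = 1310 \left(- \frac{6}{5}\right) = -1572$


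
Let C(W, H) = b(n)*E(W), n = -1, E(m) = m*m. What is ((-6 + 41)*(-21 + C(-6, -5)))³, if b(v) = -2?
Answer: -34486806375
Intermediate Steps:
E(m) = m²
C(W, H) = -2*W²
((-6 + 41)*(-21 + C(-6, -5)))³ = ((-6 + 41)*(-21 - 2*(-6)²))³ = (35*(-21 - 2*36))³ = (35*(-21 - 72))³ = (35*(-93))³ = (-3255)³ = -34486806375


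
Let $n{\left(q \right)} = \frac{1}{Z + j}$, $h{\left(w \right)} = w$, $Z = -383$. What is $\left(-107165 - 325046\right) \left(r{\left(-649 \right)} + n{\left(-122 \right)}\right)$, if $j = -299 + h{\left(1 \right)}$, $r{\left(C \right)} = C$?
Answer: $\frac{191024295670}{681} \approx 2.8051 \cdot 10^{8}$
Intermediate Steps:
$j = -298$ ($j = -299 + 1 = -298$)
$n{\left(q \right)} = - \frac{1}{681}$ ($n{\left(q \right)} = \frac{1}{-383 - 298} = \frac{1}{-681} = - \frac{1}{681}$)
$\left(-107165 - 325046\right) \left(r{\left(-649 \right)} + n{\left(-122 \right)}\right) = \left(-107165 - 325046\right) \left(-649 - \frac{1}{681}\right) = \left(-432211\right) \left(- \frac{441970}{681}\right) = \frac{191024295670}{681}$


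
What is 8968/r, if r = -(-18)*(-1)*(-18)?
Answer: 2242/81 ≈ 27.679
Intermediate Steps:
r = 324 (r = -6*3*(-18) = -18*(-18) = 324)
8968/r = 8968/324 = 8968*(1/324) = 2242/81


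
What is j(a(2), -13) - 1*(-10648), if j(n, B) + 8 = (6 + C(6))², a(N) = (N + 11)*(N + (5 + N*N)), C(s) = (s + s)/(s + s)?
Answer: 10689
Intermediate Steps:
C(s) = 1 (C(s) = (2*s)/((2*s)) = (2*s)*(1/(2*s)) = 1)
a(N) = (11 + N)*(5 + N + N²) (a(N) = (11 + N)*(N + (5 + N²)) = (11 + N)*(5 + N + N²))
j(n, B) = 41 (j(n, B) = -8 + (6 + 1)² = -8 + 7² = -8 + 49 = 41)
j(a(2), -13) - 1*(-10648) = 41 - 1*(-10648) = 41 + 10648 = 10689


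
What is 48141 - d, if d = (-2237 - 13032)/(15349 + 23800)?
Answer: 1884687278/39149 ≈ 48141.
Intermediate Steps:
d = -15269/39149 ≈ -0.39002
48141 - d = 48141 - 1*(-15269/39149) = 48141 + 15269/39149 = 1884687278/39149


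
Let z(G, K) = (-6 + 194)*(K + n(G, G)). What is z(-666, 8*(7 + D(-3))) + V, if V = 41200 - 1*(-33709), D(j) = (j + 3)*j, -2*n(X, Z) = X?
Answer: 148041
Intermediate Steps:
n(X, Z) = -X/2
D(j) = j*(3 + j) (D(j) = (3 + j)*j = j*(3 + j))
z(G, K) = -94*G + 188*K (z(G, K) = (-6 + 194)*(K - G/2) = 188*(K - G/2) = -94*G + 188*K)
V = 74909 (V = 41200 + 33709 = 74909)
z(-666, 8*(7 + D(-3))) + V = (-94*(-666) + 188*(8*(7 - 3*(3 - 3)))) + 74909 = (62604 + 188*(8*(7 - 3*0))) + 74909 = (62604 + 188*(8*(7 + 0))) + 74909 = (62604 + 188*(8*7)) + 74909 = (62604 + 188*56) + 74909 = (62604 + 10528) + 74909 = 73132 + 74909 = 148041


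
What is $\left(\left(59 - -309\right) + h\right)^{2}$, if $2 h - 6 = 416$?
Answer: $335241$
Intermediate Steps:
$h = 211$ ($h = 3 + \frac{1}{2} \cdot 416 = 3 + 208 = 211$)
$\left(\left(59 - -309\right) + h\right)^{2} = \left(\left(59 - -309\right) + 211\right)^{2} = \left(\left(59 + 309\right) + 211\right)^{2} = \left(368 + 211\right)^{2} = 579^{2} = 335241$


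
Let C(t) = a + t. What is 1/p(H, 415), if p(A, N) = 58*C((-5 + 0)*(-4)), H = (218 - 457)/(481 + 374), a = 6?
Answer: 1/1508 ≈ 0.00066313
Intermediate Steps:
H = -239/855 ≈ -0.27953
C(t) = 6 + t
p(A, N) = 1508 (p(A, N) = 58*(6 + (-5 + 0)*(-4)) = 58*(6 - 5*(-4)) = 58*(6 + 20) = 58*26 = 1508)
1/p(H, 415) = 1/1508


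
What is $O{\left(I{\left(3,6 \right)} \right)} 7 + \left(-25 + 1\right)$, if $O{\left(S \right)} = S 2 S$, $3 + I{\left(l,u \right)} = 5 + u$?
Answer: $872$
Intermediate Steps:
$I{\left(l,u \right)} = 2 + u$ ($I{\left(l,u \right)} = -3 + \left(5 + u\right) = 2 + u$)
$O{\left(S \right)} = 2 S^{2}$ ($O{\left(S \right)} = 2 S S = 2 S^{2}$)
$O{\left(I{\left(3,6 \right)} \right)} 7 + \left(-25 + 1\right) = 2 \left(2 + 6\right)^{2} \cdot 7 + \left(-25 + 1\right) = 2 \cdot 8^{2} \cdot 7 - 24 = 2 \cdot 64 \cdot 7 - 24 = 128 \cdot 7 - 24 = 896 - 24 = 872$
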